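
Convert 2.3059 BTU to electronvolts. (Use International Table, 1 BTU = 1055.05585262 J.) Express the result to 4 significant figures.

1 British thermal unit = 6.58514 × 10^21 eV.
So 2.3059 × 6.58514 × 10^21 ≈ 1.518 × 10^22 eV.

1.518 × 10^22 electronvolts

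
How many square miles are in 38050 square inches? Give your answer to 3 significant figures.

9.48 × 10^-6 square miles

1 in² = 2.49098 × 10^-10 mi².
Then 38050 × 2.49098 × 10^-10 ≈ 9.48 × 10^-6 mi².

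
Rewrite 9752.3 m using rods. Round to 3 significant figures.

1 meter = 0.198839 rods.
Then 9752.3 × 0.198839 ≈ 1940 rod.

1940 rod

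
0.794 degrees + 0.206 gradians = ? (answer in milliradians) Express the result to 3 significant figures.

0.794 ° = 13.8579 mrad and 0.206 grad = 3.23584 mrad.
13.8579 + 3.23584 ≈ 17.1 mrad.

17.1 milliradians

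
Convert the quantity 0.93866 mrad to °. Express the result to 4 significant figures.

1 milliradian = 0.0572958 °.
So 0.93866 × 0.0572958 ≈ 0.05378 °.

0.05378 °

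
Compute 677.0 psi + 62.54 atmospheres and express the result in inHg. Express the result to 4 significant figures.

677.0 psi = 1378.39 inHg and 62.54 atm = 1871.28 inHg.
1378.39 + 1871.28 ≈ 3250 inHg.

3250 inches of mercury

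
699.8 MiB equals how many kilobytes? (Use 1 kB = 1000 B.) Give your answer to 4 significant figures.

733800 kB

1 MiB = 1048.58 kB.
Thus 699.8 × 1048.58 ≈ 733800 kB.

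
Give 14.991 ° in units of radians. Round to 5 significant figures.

1 ° = 0.0174533 rad.
14.991 × 0.0174533 ≈ 0.26164 rad.

0.26164 rad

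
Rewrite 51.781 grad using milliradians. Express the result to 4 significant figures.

1 grad = 15.7080 mrad.
51.781 × 15.7080 ≈ 813.4 mrad.

813.4 mrad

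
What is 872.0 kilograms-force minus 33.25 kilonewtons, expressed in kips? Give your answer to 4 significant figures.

872.0 kgf = 1.92243 kip and 33.25 kN = 7.47490 kip.
1.92243 − 7.47490 ≈ -5.552 kip.

-5.552 kips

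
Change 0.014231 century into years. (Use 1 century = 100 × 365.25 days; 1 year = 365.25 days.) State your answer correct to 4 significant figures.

1.423 years

1 century = 100.000 years.
Then 0.014231 × 100.000 ≈ 1.423 yr.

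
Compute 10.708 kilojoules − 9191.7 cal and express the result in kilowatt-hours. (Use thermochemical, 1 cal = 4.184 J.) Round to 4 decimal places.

10.708 kJ = 0.00297444 kWh and 9191.7 cal = 0.0106828 kWh.
0.00297444 − 0.0106828 ≈ -0.0077 kWh.

-0.0077 kWh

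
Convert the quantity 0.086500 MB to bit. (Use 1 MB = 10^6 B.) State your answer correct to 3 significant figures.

692000 bits

1 MB = 8.00000e+6 bit.
Thus 0.086500 × 8.00000e+6 ≈ 692000 bit.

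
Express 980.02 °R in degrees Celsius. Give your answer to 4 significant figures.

271.3 °C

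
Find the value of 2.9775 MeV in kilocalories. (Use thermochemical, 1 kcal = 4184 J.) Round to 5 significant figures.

1.1402 × 10^-16 kcal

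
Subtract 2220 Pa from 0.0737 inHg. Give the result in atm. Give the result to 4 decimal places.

-0.0194 atmospheres

0.0737 inHg = 0.00246313 atm and 2220 Pa = 0.0219097 atm.
0.00246313 − 0.0219097 ≈ -0.0194 atm.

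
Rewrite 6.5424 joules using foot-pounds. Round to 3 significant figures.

1 J = 0.737562 ft·lbf.
6.5424 × 0.737562 ≈ 4.83 ft·lbf.

4.83 foot-pounds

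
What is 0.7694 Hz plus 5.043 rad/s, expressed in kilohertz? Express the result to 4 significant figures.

0.7694 Hz = 0.000769400 kHz and 5.043 rad/s = 0.000802618 kHz.
0.000769400 + 0.000802618 ≈ 0.001572 kHz.

0.001572 kHz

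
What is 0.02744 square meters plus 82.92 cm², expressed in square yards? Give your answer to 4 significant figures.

0.04274 square yards

0.02744 m² = 0.0328180 yd² and 82.92 cm² = 0.00991715 yd².
0.0328180 + 0.00991715 ≈ 0.04274 yd².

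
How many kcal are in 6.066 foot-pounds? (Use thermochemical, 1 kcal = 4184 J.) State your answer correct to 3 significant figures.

1 ft·lbf = 0.000324048 kilocalories.
6.066 × 0.000324048 ≈ 0.00197 kcal.

0.00197 kcal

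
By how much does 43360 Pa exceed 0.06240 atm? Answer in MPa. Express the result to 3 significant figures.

0.0370 MPa

43360 Pa = 0.0433600 MPa and 0.06240 atm = 0.00632268 MPa.
0.0433600 − 0.00632268 ≈ 0.0370 MPa.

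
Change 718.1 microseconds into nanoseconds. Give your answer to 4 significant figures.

718100 ns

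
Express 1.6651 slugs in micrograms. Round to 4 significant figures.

1 slug = 1.45939 × 10^10 μg.
Then 1.6651 × 1.45939 × 10^10 ≈ 2.430 × 10^10 μg.

2.430 × 10^10 μg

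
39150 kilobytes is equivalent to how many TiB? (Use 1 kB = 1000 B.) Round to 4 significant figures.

1 kB = 9.09495e-10 TiB.
So 39150 × 9.09495e-10 ≈ 3.561e-5 TiB.

3.561e-5 TiB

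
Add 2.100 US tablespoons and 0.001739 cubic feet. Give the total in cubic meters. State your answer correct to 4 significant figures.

8.030 × 10^-5 cubic meters

2.100 US tbsp = 3.10522 × 10^-5 m³ and 0.001739 ft³ = 4.92430 × 10^-5 m³.
3.10522 × 10^-5 + 4.92430 × 10^-5 ≈ 8.030 × 10^-5 m³.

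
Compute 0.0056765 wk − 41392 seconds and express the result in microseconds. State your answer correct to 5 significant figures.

-3.7959 × 10^10 microseconds

0.0056765 wk = 3.43315 × 10^9 μs and 41392 s = 4.13920 × 10^10 μs.
3.43315 × 10^9 − 4.13920 × 10^10 ≈ -3.7959 × 10^10 μs.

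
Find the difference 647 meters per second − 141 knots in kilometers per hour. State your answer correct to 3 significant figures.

2070 km/h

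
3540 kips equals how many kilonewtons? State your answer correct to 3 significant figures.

15700 kN

1 kip = 4.44822 kN.
So 3540 × 4.44822 ≈ 15700 kN.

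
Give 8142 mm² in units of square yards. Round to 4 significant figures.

0.009738 yd²

1 square millimeter = 1.19599e-6 yd².
8142 × 1.19599e-6 ≈ 0.009738 yd².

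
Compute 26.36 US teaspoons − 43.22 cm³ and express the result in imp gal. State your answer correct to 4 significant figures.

0.01907 imp gal

26.36 US tsp = 0.0285798 imp gal and 43.22 cm³ = 0.00950707 imp gal.
0.0285798 − 0.00950707 ≈ 0.01907 imp gal.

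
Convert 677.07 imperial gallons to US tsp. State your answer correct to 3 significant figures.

624000 US tsp

1 imp gal = 922.330 US tsp.
So 677.07 × 922.330 ≈ 624000 US tsp.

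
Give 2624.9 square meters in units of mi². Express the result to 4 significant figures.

1 square meter = 3.86102 × 10^-7 mi².
So 2624.9 × 3.86102 × 10^-7 ≈ 0.001013 mi².

0.001013 square miles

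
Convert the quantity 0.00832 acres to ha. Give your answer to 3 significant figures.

1 acre = 0.404686 hectares.
0.00832 × 0.404686 ≈ 0.00337 ha.

0.00337 hectares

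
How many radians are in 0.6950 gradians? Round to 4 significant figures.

0.01092 rad

1 gradian = 0.0157080 rad.
0.6950 × 0.0157080 ≈ 0.01092 rad.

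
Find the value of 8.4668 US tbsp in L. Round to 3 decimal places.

0.125 liters

1 US tablespoon = 0.0147868 liters.
8.4668 × 0.0147868 ≈ 0.125 L.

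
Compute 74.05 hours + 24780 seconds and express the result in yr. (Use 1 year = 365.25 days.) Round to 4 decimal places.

0.0092 yr

74.05 h = 0.00844741 yr and 24780 s = 0.000785231 yr.
0.00844741 + 0.000785231 ≈ 0.0092 yr.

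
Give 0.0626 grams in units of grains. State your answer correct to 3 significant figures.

0.966 grains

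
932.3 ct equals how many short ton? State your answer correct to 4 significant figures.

1 carat = 2.20462e-7 short ton.
So 932.3 × 2.20462e-7 ≈ 0.0002055 short ton.

0.0002055 short tons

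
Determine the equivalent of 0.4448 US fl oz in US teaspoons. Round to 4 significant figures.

1 US fl oz = 6.00000 US tsp.
Thus 0.4448 × 6.00000 ≈ 2.669 US tsp.

2.669 US tsp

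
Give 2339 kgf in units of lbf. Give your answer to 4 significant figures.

5157 lbf

1 kgf = 2.20462 lbf.
Thus 2339 × 2.20462 ≈ 5157 lbf.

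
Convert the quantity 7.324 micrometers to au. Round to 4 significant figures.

1 μm = 6.68459e-18 astronomical units.
Then 7.324 × 6.68459e-18 ≈ 4.896e-17 au.

4.896e-17 au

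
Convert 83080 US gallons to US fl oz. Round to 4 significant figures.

1 US gallon = 128.000 US fluid ounces.
Then 83080 × 128.000 ≈ 1.063 × 10^7 US fl oz.

1.063 × 10^7 US fl oz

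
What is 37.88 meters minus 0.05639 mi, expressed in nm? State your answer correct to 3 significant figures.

37.88 m = 3.78800e+10 nm and 0.05639 mi = 9.07509e+10 nm.
3.78800e+10 − 9.07509e+10 ≈ -5.29e+10 nm.

-5.29e+10 nm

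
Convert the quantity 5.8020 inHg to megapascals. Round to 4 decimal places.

0.0196 megapascals

1 inch of mercury = 0.00338639 MPa.
5.8020 × 0.00338639 ≈ 0.0196 MPa.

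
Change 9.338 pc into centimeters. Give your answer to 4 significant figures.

1 pc = 3.08568e+18 cm.
Thus 9.338 × 3.08568e+18 ≈ 2.881e+19 cm.

2.881e+19 cm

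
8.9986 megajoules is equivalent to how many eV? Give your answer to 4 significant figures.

5.616 × 10^25 eV

1 megajoule = 6.24151 × 10^24 electronvolts.
8.9986 × 6.24151 × 10^24 ≈ 5.616 × 10^25 eV.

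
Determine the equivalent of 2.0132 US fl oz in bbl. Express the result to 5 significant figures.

0.00037448 bbl

1 US fluid ounce = 0.000186012 oil barrels.
Thus 2.0132 × 0.000186012 ≈ 0.00037448 bbl.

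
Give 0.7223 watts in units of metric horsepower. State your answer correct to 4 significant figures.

1 watt = 0.00135962 metric horsepower.
Then 0.7223 × 0.00135962 ≈ 0.0009821 PS.

0.0009821 metric horsepower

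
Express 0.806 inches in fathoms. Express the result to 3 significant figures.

1 in = 0.0138889 fathoms.
0.806 × 0.0138889 ≈ 0.0112 fathom.

0.0112 fathom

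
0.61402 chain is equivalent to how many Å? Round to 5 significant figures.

1 chain = 2.01168e+11 angstroms.
Then 0.61402 × 2.01168e+11 ≈ 1.2352e+11 Å.

1.2352e+11 Å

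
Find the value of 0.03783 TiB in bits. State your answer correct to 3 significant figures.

1 TiB = 8.79609 × 10^12 bits.
0.03783 × 8.79609 × 10^12 ≈ 3.33 × 10^11 bit.

3.33 × 10^11 bit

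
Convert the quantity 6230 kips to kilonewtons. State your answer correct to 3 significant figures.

1 kip = 4.44822 kilonewtons.
So 6230 × 4.44822 ≈ 27700 kN.

27700 kN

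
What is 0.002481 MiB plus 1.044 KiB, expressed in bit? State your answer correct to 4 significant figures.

29360 bits

0.002481 MiB = 20812.1 bit and 1.044 KiB = 8552.45 bit.
20812.1 + 8552.45 ≈ 29360 bit.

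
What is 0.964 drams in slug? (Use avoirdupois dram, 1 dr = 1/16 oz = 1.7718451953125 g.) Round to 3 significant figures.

1 dr = 0.000121410 slug.
Then 0.964 × 0.000121410 ≈ 0.000117 slug.

0.000117 slug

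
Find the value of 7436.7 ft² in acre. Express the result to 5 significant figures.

0.17072 acres

1 ft² = 2.29568e-5 acres.
Then 7436.7 × 2.29568e-5 ≈ 0.17072 acre.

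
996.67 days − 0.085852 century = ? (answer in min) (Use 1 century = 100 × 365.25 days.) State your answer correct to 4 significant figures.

996.67 d = 1.43520 × 10^6 min and 0.085852 century = 4.51547 × 10^6 min.
1.43520 × 10^6 − 4.51547 × 10^6 ≈ -3.080 × 10^6 min.

-3.080 × 10^6 minutes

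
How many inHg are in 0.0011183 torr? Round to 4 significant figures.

1 torr = 0.0393701 inHg.
0.0011183 × 0.0393701 ≈ 4.403 × 10^-5 inHg.

4.403 × 10^-5 inHg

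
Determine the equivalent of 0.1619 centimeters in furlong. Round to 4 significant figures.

8.048 × 10^-6 furlongs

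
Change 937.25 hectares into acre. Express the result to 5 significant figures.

1 ha = 2.47105 acre.
Thus 937.25 × 2.47105 ≈ 2316.0 acre.

2316.0 acres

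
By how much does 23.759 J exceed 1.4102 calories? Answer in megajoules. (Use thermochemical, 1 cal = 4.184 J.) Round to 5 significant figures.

23.759 J = 2.37590 × 10^-5 MJ and 1.4102 cal = 5.90028 × 10^-6 MJ.
2.37590 × 10^-5 − 5.90028 × 10^-6 ≈ 1.7859 × 10^-5 MJ.

1.7859 × 10^-5 MJ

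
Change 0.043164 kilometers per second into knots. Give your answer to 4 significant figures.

83.90 kn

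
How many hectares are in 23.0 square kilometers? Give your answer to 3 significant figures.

2300 ha

1 km² = 100.000 hectares.
Then 23.0 × 100.000 ≈ 2300 ha.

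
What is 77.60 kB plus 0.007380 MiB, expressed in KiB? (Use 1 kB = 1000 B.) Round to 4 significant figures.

77.60 kB = 75.78125 KiB and 0.007380 MiB = 7.557120 KiB.
75.78125 + 7.557120 ≈ 83.34 KiB.

83.34 KiB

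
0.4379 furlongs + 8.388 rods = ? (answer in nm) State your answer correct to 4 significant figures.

1.303e+11 nanometers

0.4379 furlong = 8.80915e+10 nm and 8.388 rod = 4.21849e+10 nm.
8.80915e+10 + 4.21849e+10 ≈ 1.303e+11 nm.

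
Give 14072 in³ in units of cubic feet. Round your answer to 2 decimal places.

8.14 ft³

1 cubic inch = 0.000578704 cubic feet.
14072 × 0.000578704 ≈ 8.14 ft³.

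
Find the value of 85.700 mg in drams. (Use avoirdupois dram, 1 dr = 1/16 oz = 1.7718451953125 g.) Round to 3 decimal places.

1 milligram = 0.000564383 dr.
Thus 85.700 × 0.000564383 ≈ 0.048 dr.

0.048 dr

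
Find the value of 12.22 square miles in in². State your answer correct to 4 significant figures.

4.906 × 10^10 in²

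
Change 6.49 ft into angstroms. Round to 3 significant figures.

1 foot = 3.04800e+9 Å.
Then 6.49 × 3.04800e+9 ≈ 1.98e+10 Å.

1.98e+10 angstroms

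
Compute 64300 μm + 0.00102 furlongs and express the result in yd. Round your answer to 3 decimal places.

64300 μm = 0.0703193 yd and 0.00102 furlong = 0.224400 yd.
0.0703193 + 0.224400 ≈ 0.295 yd.

0.295 yd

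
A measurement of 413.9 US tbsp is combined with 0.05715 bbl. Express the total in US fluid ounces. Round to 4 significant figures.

413.9 US tbsp = 206.950 US fl oz and 0.05715 bbl = 307.238 US fl oz.
206.950 + 307.238 ≈ 514.2 US fl oz.

514.2 US fluid ounces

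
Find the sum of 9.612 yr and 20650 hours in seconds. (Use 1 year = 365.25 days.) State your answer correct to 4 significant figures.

9.612 yr = 3.03332 × 10^8 s and 20650 h = 7.43400 × 10^7 s.
3.03332 × 10^8 + 7.43400 × 10^7 ≈ 3.777 × 10^8 s.

3.777 × 10^8 s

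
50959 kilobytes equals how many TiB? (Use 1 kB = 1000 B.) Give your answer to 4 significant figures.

4.635 × 10^-5 tebibytes

1 kB = 9.09495 × 10^-10 TiB.
Thus 50959 × 9.09495 × 10^-10 ≈ 4.635 × 10^-5 TiB.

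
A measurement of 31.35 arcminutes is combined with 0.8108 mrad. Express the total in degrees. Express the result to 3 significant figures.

0.569 °

31.35 arcmin = 0.522500 ° and 0.8108 mrad = 0.0464554 °.
0.522500 + 0.0464554 ≈ 0.569 °.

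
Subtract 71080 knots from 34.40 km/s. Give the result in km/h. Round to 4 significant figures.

-7800 km/h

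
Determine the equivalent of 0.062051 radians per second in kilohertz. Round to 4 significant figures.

9.876 × 10^-6 kilohertz

1 radian per second = 0.000159155 kilohertz.
Thus 0.062051 × 0.000159155 ≈ 9.876 × 10^-6 kHz.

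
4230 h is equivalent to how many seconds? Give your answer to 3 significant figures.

1 hour = 3600.00 seconds.
Thus 4230 × 3600.00 ≈ 1.52 × 10^7 s.

1.52 × 10^7 s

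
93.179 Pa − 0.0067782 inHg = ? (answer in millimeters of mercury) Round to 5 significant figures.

0.52673 mmHg

93.179 Pa = 0.698900 mmHg and 0.0067782 inHg = 0.172166 mmHg.
0.698900 − 0.172166 ≈ 0.52673 mmHg.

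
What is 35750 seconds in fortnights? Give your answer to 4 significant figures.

1 s = 8.26720 × 10^-7 fortnight.
Then 35750 × 8.26720 × 10^-7 ≈ 0.02956 fortnight.

0.02956 fortnights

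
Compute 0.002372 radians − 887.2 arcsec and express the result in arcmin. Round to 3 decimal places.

0.002372 rad = 8.15434 arcmin and 887.2 arcsec = 14.7867 arcmin.
8.15434 − 14.7867 ≈ -6.632 arcmin.

-6.632 arcminutes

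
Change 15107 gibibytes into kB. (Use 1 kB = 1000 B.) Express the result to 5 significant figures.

1 GiB = 1.07374 × 10^6 kilobytes.
So 15107 × 1.07374 × 10^6 ≈ 1.6221 × 10^10 kB.

1.6221 × 10^10 kB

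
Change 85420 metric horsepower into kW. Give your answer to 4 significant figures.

62830 kW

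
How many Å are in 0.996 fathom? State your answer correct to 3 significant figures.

1.82e+10 angstroms

1 fathom = 1.82880e+10 Å.
Then 0.996 × 1.82880e+10 ≈ 1.82e+10 Å.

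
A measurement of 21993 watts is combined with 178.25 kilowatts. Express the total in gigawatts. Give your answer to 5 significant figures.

21993 W = 2.19930 × 10^-5 GW and 178.25 kW = 0.000178250 GW.
2.19930 × 10^-5 + 0.000178250 ≈ 0.00020024 GW.

0.00020024 gigawatts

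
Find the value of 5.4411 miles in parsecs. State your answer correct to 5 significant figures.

2.8378 × 10^-13 parsecs

1 mi = 5.21553 × 10^-14 pc.
So 5.4411 × 5.21553 × 10^-14 ≈ 2.8378 × 10^-13 pc.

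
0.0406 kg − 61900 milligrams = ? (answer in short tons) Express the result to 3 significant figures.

0.0406 kg = 4.47538 × 10^-5 short ton and 61900 mg = 6.82331 × 10^-5 short ton.
4.47538 × 10^-5 − 6.82331 × 10^-5 ≈ -2.35 × 10^-5 short ton.

-2.35 × 10^-5 short ton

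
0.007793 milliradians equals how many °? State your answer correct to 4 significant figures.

0.0004465 °

1 milliradian = 0.0572958 degrees.
Thus 0.007793 × 0.0572958 ≈ 0.0004465 °.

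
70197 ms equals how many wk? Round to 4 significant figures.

0.0001161 weeks

1 ms = 1.65344 × 10^-9 wk.
70197 × 1.65344 × 10^-9 ≈ 0.0001161 wk.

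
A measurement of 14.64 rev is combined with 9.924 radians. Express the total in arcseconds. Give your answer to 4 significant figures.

2.102e+7 arcsec

14.64 rev = 1.89734e+7 arcsec and 9.924 rad = 2.04697e+6 arcsec.
1.89734e+7 + 2.04697e+6 ≈ 2.102e+7 arcsec.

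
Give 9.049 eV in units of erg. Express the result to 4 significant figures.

1 eV = 1.60218 × 10^-12 ergs.
So 9.049 × 1.60218 × 10^-12 ≈ 1.450 × 10^-11 erg.

1.450 × 10^-11 ergs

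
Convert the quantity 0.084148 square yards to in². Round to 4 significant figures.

1 square yard = 1296.00 in².
So 0.084148 × 1296.00 ≈ 109.1 in².

109.1 in²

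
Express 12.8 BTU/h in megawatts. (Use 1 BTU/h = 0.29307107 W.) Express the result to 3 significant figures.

3.75e-6 megawatts

1 BTU/h = 2.93071e-7 megawatts.
Thus 12.8 × 2.93071e-7 ≈ 3.75e-6 MW.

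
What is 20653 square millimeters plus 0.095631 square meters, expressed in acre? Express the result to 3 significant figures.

2.87e-5 acres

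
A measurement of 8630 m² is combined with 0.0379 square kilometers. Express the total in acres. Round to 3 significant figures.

11.5 acre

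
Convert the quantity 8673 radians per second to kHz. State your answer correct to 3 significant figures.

1.38 kHz

1 radian per second = 0.000159155 kHz.
Then 8673 × 0.000159155 ≈ 1.38 kHz.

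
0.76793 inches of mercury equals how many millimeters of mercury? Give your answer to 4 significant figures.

1 inch of mercury = 25.4000 millimeters of mercury.
Then 0.76793 × 25.4000 ≈ 19.51 mmHg.

19.51 mmHg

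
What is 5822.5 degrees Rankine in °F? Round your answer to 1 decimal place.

5362.8 degrees Fahrenheit

°R = °F + 459.67.
Applying the formula gives 5362.8 °F.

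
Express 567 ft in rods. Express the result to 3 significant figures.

34.4 rod

1 foot = 0.0606061 rod.
567 × 0.0606061 ≈ 34.4 rod.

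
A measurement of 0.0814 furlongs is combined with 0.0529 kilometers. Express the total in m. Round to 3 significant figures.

69.3 m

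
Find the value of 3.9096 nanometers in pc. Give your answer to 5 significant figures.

1.2670e-25 parsecs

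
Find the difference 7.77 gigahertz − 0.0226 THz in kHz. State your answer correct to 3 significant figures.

-1.48 × 10^7 kilohertz

7.77 GHz = 7.77000 × 10^6 kHz and 0.0226 THz = 2.26000 × 10^7 kHz.
7.77000 × 10^6 − 2.26000 × 10^7 ≈ -1.48 × 10^7 kHz.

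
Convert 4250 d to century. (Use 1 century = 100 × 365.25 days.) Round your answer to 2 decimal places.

0.12 centuries

1 day = 2.73785 × 10^-5 centuries.
Thus 4250 × 2.73785 × 10^-5 ≈ 0.12 century.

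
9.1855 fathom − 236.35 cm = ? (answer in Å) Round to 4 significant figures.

1.443 × 10^11 angstroms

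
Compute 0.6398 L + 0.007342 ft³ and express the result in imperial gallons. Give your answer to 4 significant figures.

0.6398 L = 0.140736 imp gal and 0.007342 ft³ = 0.0457321 imp gal.
0.140736 + 0.0457321 ≈ 0.1865 imp gal.

0.1865 imp gal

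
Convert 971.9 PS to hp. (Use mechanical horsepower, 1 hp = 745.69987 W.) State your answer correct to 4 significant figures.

958.6 horsepower

1 metric horsepower = 0.986320 hp.
So 971.9 × 0.986320 ≈ 958.6 hp.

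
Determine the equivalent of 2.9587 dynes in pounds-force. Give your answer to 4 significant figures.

6.651e-6 pounds-force

1 dyne = 2.24809e-6 lbf.
Thus 2.9587 × 2.24809e-6 ≈ 6.651e-6 lbf.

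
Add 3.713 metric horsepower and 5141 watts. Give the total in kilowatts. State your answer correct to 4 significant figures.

7.872 kW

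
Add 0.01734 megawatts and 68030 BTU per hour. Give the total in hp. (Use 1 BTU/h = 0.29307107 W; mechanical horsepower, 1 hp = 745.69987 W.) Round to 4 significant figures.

0.01734 MW = 23.2533 hp and 68030 BTU/h = 26.7368 hp.
23.2533 + 26.7368 ≈ 49.99 hp.

49.99 hp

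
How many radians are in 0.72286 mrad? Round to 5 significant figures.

0.00072286 rad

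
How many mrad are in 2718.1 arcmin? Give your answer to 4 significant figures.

790.7 mrad

1 arcminute = 0.290888 mrad.
2718.1 × 0.290888 ≈ 790.7 mrad.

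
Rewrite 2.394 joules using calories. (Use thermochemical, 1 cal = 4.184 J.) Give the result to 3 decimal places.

1 joule = 0.239006 calories.
So 2.394 × 0.239006 ≈ 0.572 cal.

0.572 calories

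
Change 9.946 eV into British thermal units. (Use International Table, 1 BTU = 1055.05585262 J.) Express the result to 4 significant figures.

1 electronvolt = 1.51857e-22 BTU.
Thus 9.946 × 1.51857e-22 ≈ 1.510e-21 BTU.

1.510e-21 BTU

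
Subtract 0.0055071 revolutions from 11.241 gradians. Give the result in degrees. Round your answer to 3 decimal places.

8.134 °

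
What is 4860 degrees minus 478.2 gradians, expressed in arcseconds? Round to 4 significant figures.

4860 ° = 1.74960 × 10^7 arcsec and 478.2 grad = 1.54937 × 10^6 arcsec.
1.74960 × 10^7 − 1.54937 × 10^6 ≈ 1.595 × 10^7 arcsec.

1.595 × 10^7 arcsec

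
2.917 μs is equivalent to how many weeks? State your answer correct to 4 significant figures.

4.823 × 10^-12 wk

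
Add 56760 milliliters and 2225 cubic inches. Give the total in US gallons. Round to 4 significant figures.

56760 mL = 14.9944 US gal and 2225 in³ = 9.63203 US gal.
14.9944 + 9.63203 ≈ 24.63 US gal.

24.63 US gal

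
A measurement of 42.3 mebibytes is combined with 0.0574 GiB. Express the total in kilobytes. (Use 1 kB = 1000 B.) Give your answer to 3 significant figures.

106000 kilobytes

42.3 MiB = 44354.8 kB and 0.0574 GiB = 61632.8 kB.
44354.8 + 61632.8 ≈ 106000 kB.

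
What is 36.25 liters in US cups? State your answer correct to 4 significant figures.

153.2 US cup

1 L = 4.22675 US cup.
Then 36.25 × 4.22675 ≈ 153.2 US cup.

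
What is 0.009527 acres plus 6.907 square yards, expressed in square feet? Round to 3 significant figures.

477 ft²

0.009527 acre = 414.996 ft² and 6.907 yd² = 62.1630 ft².
414.996 + 62.1630 ≈ 477 ft².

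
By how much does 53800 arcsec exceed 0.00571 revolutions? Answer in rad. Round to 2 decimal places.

0.22 rad

53800 arcsec = 0.260830 rad and 0.00571 rev = 0.0358770 rad.
0.260830 − 0.0358770 ≈ 0.22 rad.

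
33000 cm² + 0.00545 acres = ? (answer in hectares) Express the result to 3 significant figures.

0.00254 hectares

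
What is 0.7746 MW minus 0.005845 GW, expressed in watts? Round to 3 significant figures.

0.7746 MW = 774600 W and 0.005845 GW = 5.84500 × 10^6 W.
774600 − 5.84500 × 10^6 ≈ -5.07 × 10^6 W.

-5.07 × 10^6 W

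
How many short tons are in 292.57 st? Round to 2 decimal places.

1 st = 0.00700000 short ton.
292.57 × 0.00700000 ≈ 2.05 short ton.

2.05 short tons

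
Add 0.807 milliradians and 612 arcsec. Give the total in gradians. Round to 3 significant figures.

0.240 grad

0.807 mrad = 0.0513752 grad and 612 arcsec = 0.188889 grad.
0.0513752 + 0.188889 ≈ 0.240 grad.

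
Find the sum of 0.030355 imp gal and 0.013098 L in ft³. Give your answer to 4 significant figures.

0.030355 imp gal = 0.00487330 ft³ and 0.013098 L = 0.000462552 ft³.
0.00487330 + 0.000462552 ≈ 0.005336 ft³.

0.005336 ft³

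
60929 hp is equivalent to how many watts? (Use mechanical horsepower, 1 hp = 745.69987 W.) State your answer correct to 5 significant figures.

1 hp = 745.700 W.
Thus 60929 × 745.700 ≈ 4.5435e+7 W.

4.5435e+7 W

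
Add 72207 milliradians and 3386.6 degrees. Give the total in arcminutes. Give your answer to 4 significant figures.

451400 arcmin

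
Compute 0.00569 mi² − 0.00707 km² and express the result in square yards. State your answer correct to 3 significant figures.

9170 yd²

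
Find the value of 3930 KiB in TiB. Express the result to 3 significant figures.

1 KiB = 9.31323e-10 TiB.
Then 3930 × 9.31323e-10 ≈ 3.66e-6 TiB.

3.66e-6 tebibytes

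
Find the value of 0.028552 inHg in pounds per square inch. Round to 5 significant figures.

0.014023 pounds per square inch

1 inHg = 0.491154 pounds per square inch.
0.028552 × 0.491154 ≈ 0.014023 psi.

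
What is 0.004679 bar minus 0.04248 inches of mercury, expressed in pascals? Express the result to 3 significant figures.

0.004679 bar = 467.900 Pa and 0.04248 inHg = 143.854 Pa.
467.900 − 143.854 ≈ 324 Pa.

324 Pa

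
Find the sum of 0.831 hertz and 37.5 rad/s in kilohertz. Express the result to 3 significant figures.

0.831 Hz = 0.000831000 kHz and 37.5 rad/s = 0.00596831 kHz.
0.000831000 + 0.00596831 ≈ 0.00680 kHz.

0.00680 kHz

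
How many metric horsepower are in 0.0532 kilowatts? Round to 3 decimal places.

0.072 metric horsepower

1 kW = 1.35962 PS.
So 0.0532 × 1.35962 ≈ 0.072 PS.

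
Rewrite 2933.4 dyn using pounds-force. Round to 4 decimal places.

1 dyne = 2.24809e-6 lbf.
Then 2933.4 × 2.24809e-6 ≈ 0.0066 lbf.

0.0066 lbf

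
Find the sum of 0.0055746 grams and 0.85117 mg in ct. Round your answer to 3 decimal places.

0.032 carats

0.0055746 g = 0.0278730 ct and 0.85117 mg = 0.00425585 ct.
0.0278730 + 0.00425585 ≈ 0.032 ct.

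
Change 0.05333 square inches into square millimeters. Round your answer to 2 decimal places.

1 square inch = 645.160 square millimeters.
0.05333 × 645.160 ≈ 34.41 mm².

34.41 mm²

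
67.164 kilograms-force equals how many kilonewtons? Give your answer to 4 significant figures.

1 kilogram-force = 0.00980665 kN.
Then 67.164 × 0.00980665 ≈ 0.6587 kN.

0.6587 kN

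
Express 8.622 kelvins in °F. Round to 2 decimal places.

-444.15 °F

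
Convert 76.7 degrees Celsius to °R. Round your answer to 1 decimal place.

°R = (°C + 273.15) × 9/5.
Applying the formula gives 629.7 °R.

629.7 °R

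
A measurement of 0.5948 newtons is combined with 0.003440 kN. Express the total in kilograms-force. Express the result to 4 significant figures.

0.5948 N = 0.0606527 kgf and 0.003440 kN = 0.350782 kgf.
0.0606527 + 0.350782 ≈ 0.4114 kgf.

0.4114 kgf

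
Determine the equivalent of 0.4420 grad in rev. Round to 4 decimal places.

0.0011 revolutions

1 gradian = 0.00250000 rev.
Thus 0.4420 × 0.00250000 ≈ 0.0011 rev.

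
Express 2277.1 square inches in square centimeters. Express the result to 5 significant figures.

1 square inch = 6.45160 cm².
Thus 2277.1 × 6.45160 ≈ 14691 cm².

14691 square centimeters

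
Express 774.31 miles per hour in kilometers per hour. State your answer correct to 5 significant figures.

1246.1 kilometers per hour

1 mph = 1.60934 km/h.
774.31 × 1.60934 ≈ 1246.1 km/h.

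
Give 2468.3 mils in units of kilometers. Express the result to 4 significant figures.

6.269 × 10^-5 kilometers

1 mil = 2.54000 × 10^-8 km.
2468.3 × 2.54000 × 10^-8 ≈ 6.269 × 10^-5 km.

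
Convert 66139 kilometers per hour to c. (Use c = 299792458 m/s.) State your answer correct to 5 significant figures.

6.1282 × 10^-5 c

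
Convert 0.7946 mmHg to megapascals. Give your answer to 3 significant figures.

1 millimeter of mercury = 0.000133322 MPa.
Then 0.7946 × 0.000133322 ≈ 0.000106 MPa.

0.000106 MPa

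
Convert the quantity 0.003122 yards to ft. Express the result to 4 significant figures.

0.009366 ft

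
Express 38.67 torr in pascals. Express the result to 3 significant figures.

1 torr = 133.322 Pa.
Thus 38.67 × 133.322 ≈ 5160 Pa.

5160 Pa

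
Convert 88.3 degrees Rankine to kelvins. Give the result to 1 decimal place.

°R = K × 9/5.
Applying the formula gives 49.1 K.

49.1 K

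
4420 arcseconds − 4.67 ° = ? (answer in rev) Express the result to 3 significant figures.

4420 arcsec = 0.00341049 rev and 4.67 ° = 0.0129722 rev.
0.00341049 − 0.0129722 ≈ -0.00956 rev.

-0.00956 rev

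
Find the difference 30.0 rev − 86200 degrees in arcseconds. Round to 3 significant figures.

30.0 rev = 3.88800e+7 arcsec and 86200 ° = 3.10320e+8 arcsec.
3.88800e+7 − 3.10320e+8 ≈ -2.71e+8 arcsec.

-2.71e+8 arcsec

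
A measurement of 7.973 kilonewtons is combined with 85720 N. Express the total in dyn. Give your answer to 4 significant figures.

7.973 kN = 7.97300e+8 dyn and 85720 N = 8.57200e+9 dyn.
7.97300e+8 + 8.57200e+9 ≈ 9.369e+9 dyn.

9.369e+9 dyn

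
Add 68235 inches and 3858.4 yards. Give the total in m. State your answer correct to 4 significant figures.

68235 in = 1733.17 m and 3858.4 yd = 3528.12 m.
1733.17 + 3528.12 ≈ 5261 m.

5261 meters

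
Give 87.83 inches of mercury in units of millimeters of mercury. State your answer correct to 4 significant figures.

2231 millimeters of mercury

1 inHg = 25.4000 mmHg.
Then 87.83 × 25.4000 ≈ 2231 mmHg.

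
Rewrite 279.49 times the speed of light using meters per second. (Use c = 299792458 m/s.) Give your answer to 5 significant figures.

8.3789 × 10^10 m/s

1 c = 2.99792 × 10^8 m/s.
So 279.49 × 2.99792 × 10^8 ≈ 8.3789 × 10^10 m/s.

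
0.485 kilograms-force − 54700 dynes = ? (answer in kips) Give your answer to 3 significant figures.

0.485 kgf = 0.00106924 kip and 54700 dyn = 0.000122970 kip.
0.00106924 − 0.000122970 ≈ 0.000946 kip.

0.000946 kip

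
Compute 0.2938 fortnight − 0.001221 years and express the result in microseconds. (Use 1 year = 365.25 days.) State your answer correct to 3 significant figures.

0.2938 fortnight = 3.55380 × 10^11 μs and 0.001221 yr = 3.85318 × 10^10 μs.
3.55380 × 10^11 − 3.85318 × 10^10 ≈ 3.17 × 10^11 μs.

3.17 × 10^11 μs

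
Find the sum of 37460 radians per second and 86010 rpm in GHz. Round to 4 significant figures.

7.395e-6 GHz

37460 rad/s = 5.96194e-6 GHz and 86010 rpm = 1.43350e-6 GHz.
5.96194e-6 + 1.43350e-6 ≈ 7.395e-6 GHz.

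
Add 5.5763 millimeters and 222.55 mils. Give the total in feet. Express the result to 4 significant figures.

0.03684 feet

5.5763 mm = 0.0182949 ft and 222.55 mil = 0.0185458 ft.
0.0182949 + 0.0185458 ≈ 0.03684 ft.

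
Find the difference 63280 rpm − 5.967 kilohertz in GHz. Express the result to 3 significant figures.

-4.91 × 10^-6 gigahertz

63280 rpm = 1.05467 × 10^-6 GHz and 5.967 kHz = 5.96700 × 10^-6 GHz.
1.05467 × 10^-6 − 5.96700 × 10^-6 ≈ -4.91 × 10^-6 GHz.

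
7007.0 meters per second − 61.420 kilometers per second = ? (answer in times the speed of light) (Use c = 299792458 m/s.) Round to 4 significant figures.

-0.0001815 c

7007.0 m/s = 2.33728 × 10^-5 c and 61.420 km/s = 0.000204875 c.
2.33728 × 10^-5 − 0.000204875 ≈ -0.0001815 c.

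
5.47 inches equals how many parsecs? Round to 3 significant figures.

4.50e-18 pc

1 in = 8.23158e-19 pc.
Thus 5.47 × 8.23158e-19 ≈ 4.50e-18 pc.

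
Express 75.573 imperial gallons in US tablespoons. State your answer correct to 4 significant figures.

1 imperial gallon = 307.443 US tablespoons.
So 75.573 × 307.443 ≈ 23230 US tbsp.

23230 US tablespoons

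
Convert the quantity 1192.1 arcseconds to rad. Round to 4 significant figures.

1 arcsecond = 4.84814e-6 rad.
Thus 1192.1 × 4.84814e-6 ≈ 0.005779 rad.

0.005779 radians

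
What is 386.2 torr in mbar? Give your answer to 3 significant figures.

515 mbar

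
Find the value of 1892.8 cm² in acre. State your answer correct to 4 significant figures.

4.677e-5 acres

1 cm² = 2.47105e-8 acres.
So 1892.8 × 2.47105e-8 ≈ 4.677e-5 acre.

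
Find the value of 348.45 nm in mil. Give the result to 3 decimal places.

0.014 mil

1 nanometer = 3.93701 × 10^-5 mil.
348.45 × 3.93701 × 10^-5 ≈ 0.014 mil.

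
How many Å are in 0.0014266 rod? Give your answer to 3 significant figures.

1 rod = 5.02920 × 10^10 angstroms.
Thus 0.0014266 × 5.02920 × 10^10 ≈ 7.17 × 10^7 Å.

7.17 × 10^7 Å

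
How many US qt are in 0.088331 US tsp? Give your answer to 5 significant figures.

0.00046006 US qt

1 US tsp = 0.00520833 US quarts.
Thus 0.088331 × 0.00520833 ≈ 0.00046006 US qt.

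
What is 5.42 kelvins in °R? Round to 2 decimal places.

°R = K × 9/5.
Applying the formula gives 9.76 °R.

9.76 °R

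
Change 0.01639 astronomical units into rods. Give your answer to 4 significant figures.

4.875 × 10^8 rod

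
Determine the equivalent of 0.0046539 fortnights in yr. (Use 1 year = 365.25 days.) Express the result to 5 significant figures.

0.00017838 yr

1 fortnight = 0.0383299 yr.
Then 0.0046539 × 0.0383299 ≈ 0.00017838 yr.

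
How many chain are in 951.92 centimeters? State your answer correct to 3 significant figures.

0.473 chains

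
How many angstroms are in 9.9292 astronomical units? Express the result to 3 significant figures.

1.49e+22 angstroms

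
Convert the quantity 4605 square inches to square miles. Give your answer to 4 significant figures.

1.147e-6 square miles

1 in² = 2.49098e-10 square miles.
So 4605 × 2.49098e-10 ≈ 1.147e-6 mi².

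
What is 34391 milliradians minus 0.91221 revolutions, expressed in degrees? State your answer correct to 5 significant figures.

34391 mrad = 1970.46 ° and 0.91221 rev = 328.396 °.
1970.46 − 328.396 ≈ 1642.1 °.

1642.1 °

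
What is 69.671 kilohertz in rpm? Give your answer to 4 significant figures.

1 kilohertz = 60000.0 revolutions per minute.
69.671 × 60000.0 ≈ 4.180e+6 rpm.

4.180e+6 revolutions per minute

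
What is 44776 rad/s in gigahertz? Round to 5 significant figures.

7.1263 × 10^-6 GHz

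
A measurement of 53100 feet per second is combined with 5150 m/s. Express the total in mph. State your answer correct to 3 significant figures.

53100 ft/s = 36204.5 mph and 5150 m/s = 11520.2 mph.
36204.5 + 11520.2 ≈ 47700 mph.

47700 miles per hour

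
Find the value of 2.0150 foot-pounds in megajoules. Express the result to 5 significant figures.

2.7320e-6 megajoules

1 ft·lbf = 1.35582e-6 megajoules.
So 2.0150 × 1.35582e-6 ≈ 2.7320e-6 MJ.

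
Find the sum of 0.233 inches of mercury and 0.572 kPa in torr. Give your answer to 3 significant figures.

10.2 torr

0.233 inHg = 5.91820 torr and 0.572 kPa = 4.29035 torr.
5.91820 + 4.29035 ≈ 10.2 torr.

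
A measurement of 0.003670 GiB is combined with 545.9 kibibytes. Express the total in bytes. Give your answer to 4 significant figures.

4.500 × 10^6 bytes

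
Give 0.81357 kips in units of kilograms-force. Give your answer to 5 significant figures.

1 kip = 453.592 kgf.
Thus 0.81357 × 453.592 ≈ 369.03 kgf.

369.03 kgf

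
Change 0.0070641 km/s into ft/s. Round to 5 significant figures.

1 km/s = 3280.84 feet per second.
0.0070641 × 3280.84 ≈ 23.176 ft/s.

23.176 feet per second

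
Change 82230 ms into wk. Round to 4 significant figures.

0.0001360 weeks

1 ms = 1.65344e-9 weeks.
So 82230 × 1.65344e-9 ≈ 0.0001360 wk.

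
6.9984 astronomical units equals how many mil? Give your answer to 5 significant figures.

4.1218e+16 mils

1 astronomical unit = 5.88968e+15 mil.
So 6.9984 × 5.88968e+15 ≈ 4.1218e+16 mil.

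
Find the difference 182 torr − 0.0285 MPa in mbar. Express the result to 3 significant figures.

-42.4 millibar

182 torr = 242.647 mbar and 0.0285 MPa = 285.000 mbar.
242.647 − 285.000 ≈ -42.4 mbar.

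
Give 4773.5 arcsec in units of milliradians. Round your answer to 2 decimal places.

23.14 mrad

1 arcsecond = 0.00484814 milliradians.
Thus 4773.5 × 0.00484814 ≈ 23.14 mrad.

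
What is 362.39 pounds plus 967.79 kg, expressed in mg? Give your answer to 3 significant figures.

1.13e+9 milligrams

362.39 lb = 1.64377e+8 mg and 967.79 kg = 9.67790e+8 mg.
1.64377e+8 + 9.67790e+8 ≈ 1.13e+9 mg.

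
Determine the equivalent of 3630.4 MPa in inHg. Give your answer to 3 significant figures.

1.07 × 10^6 inHg

1 megapascal = 295.300 inHg.
3630.4 × 295.300 ≈ 1.07 × 10^6 inHg.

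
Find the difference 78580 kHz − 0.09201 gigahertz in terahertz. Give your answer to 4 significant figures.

-1.343 × 10^-5 terahertz

78580 kHz = 7.85800 × 10^-5 THz and 0.09201 GHz = 9.20100 × 10^-5 THz.
7.85800 × 10^-5 − 9.20100 × 10^-5 ≈ -1.343 × 10^-5 THz.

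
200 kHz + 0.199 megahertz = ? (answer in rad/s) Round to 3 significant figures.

200 kHz = 1.25664 × 10^6 rad/s and 0.199 MHz = 1.25035 × 10^6 rad/s.
1.25664 × 10^6 + 1.25035 × 10^6 ≈ 2.51 × 10^6 rad/s.

2.51 × 10^6 radians per second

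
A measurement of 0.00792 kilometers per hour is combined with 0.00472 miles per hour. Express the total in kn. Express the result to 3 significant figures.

0.00838 kn

0.00792 km/h = 0.00427646 kn and 0.00472 mph = 0.00410157 kn.
0.00427646 + 0.00410157 ≈ 0.00838 kn.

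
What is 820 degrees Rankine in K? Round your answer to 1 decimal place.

455.6 K

°R = K × 9/5.
Applying the formula gives 455.6 K.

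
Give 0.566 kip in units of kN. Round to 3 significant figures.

1 kip = 4.44822 kilonewtons.
Then 0.566 × 4.44822 ≈ 2.52 kN.

2.52 kN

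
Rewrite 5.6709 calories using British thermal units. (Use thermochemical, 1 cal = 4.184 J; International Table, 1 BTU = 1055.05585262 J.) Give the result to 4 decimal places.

1 cal = 0.00396567 British thermal units.
So 5.6709 × 0.00396567 ≈ 0.0225 BTU.

0.0225 BTU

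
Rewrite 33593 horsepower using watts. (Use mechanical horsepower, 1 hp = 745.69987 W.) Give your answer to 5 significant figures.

2.5050 × 10^7 W

1 horsepower = 745.700 watts.
So 33593 × 745.700 ≈ 2.5050 × 10^7 W.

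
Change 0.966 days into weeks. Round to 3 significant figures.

0.138 weeks

1 day = 0.142857 weeks.
0.966 × 0.142857 ≈ 0.138 wk.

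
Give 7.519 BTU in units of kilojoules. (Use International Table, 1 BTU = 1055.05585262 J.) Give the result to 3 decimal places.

7.933 kJ

1 British thermal unit = 1.05506 kilojoules.
So 7.519 × 1.05506 ≈ 7.933 kJ.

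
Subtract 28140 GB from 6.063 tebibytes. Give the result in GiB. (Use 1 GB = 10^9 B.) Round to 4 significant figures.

-20000 GiB

6.063 TiB = 6208.51 GiB and 28140 GB = 26207.4 GiB.
6208.51 − 26207.4 ≈ -20000 GiB.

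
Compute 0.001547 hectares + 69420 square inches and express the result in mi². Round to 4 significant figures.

0.001547 ha = 5.97300 × 10^-6 mi² and 69420 in² = 1.72924 × 10^-5 mi².
5.97300 × 10^-6 + 1.72924 × 10^-5 ≈ 2.327 × 10^-5 mi².

2.327 × 10^-5 mi²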